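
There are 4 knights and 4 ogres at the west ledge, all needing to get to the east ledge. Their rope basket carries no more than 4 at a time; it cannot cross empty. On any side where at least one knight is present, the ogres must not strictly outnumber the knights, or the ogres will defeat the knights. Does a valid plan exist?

Yes

1. 2 ogres → the east ledge.  (the west ledge: 4K 2O; the east ledge: 0K 2O)
2. 1 ogre ← the west ledge.  (the west ledge: 4K 3O; the east ledge: 0K 1O)
3. 4 knights → the east ledge.  (the west ledge: 0K 3O; the east ledge: 4K 1O)
4. 1 ogre ← the west ledge.  (the west ledge: 0K 4O; the east ledge: 4K 0O)
5. 4 ogres → the east ledge.  (the west ledge: 0K 0O; the east ledge: 4K 4O)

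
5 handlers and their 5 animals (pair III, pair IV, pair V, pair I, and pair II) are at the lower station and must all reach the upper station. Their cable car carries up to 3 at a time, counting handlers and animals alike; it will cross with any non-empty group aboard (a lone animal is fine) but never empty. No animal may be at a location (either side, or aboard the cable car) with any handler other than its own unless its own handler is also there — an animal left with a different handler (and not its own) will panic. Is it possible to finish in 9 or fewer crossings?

No

Counting alone: each trip to the upper station takes at most 3 across and each return brings at least 1 back, so after t trips out (and t−1 returns) at most 3t − (t−1) of the 10 are across; that first reaches 10 at t = 5, so at least 9 crossings are needed.
The safety rule pushes this higher. Following every safe sequence of crossings, the most of the 10 that can be at the upper station as the cable car arrives there on crossing 9 is 9 — never all 10.
So the move cannot be finished within 9 crossings. (The shortest complete plan takes 11:)
1. animal III and handler III cross → the upper station.
2. handler III crosses ← the lower station.
3. animal I, animal IV, and animal V cross → the upper station.
4. animal III crosses ← the lower station.
5. handler I, handler IV, and handler V cross → the upper station.
6. animal IV and handler IV cross ← the lower station.
7. handler II, handler III, and handler IV cross → the upper station.
8. animal V crosses ← the lower station.
9. animal III and animal IV cross → the upper station.
10. animal III crosses ← the lower station.
11. animal II, animal III, and animal V cross → the upper station.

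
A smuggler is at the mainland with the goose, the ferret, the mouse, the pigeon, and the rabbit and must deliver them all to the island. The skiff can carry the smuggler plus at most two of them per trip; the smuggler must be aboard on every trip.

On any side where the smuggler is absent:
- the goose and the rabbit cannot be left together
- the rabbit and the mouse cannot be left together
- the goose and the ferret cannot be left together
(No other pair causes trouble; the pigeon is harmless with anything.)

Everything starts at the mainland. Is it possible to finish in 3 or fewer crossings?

Counting alone: the smuggler can take at most 2 across per trip to the island, so moving all 5 needs at least 3 loaded trips out, with a return between consecutive ones — at least 5 crossings.
Since 3 < 5, 3 crossings cannot be enough. (The shortest complete plan in fact takes 5:)
1. Smuggler goes to the island with the goose and the mouse.
2. Smuggler goes back to the mainland alone.
3. Smuggler goes to the island with the pigeon.
4. Smuggler goes back to the mainland alone.
5. Smuggler goes to the island with the ferret and the rabbit.

No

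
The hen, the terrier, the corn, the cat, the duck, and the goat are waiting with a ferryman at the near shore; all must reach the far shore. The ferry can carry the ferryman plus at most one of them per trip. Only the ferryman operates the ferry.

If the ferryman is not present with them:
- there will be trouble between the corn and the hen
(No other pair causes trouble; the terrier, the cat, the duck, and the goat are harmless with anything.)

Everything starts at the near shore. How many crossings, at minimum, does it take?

11

Counting alone: the ferryman can take at most 1 across per trip to the far shore, so moving all 6 needs at least 6 loaded trips out, with a return between consecutive ones — at least 11 crossings.
The plan below uses exactly 11 crossings, so it is optimal:
1. Ferryman goes to the far shore with the hen.
2. Ferryman goes back to the near shore alone.
3. Ferryman goes to the far shore with the terrier.
4. Ferryman goes back to the near shore alone.
5. Ferryman goes to the far shore with the cat.
6. Ferryman goes back to the near shore alone.
7. Ferryman goes to the far shore with the duck.
8. Ferryman goes back to the near shore alone.
9. Ferryman goes to the far shore with the goat.
10. Ferryman goes back to the near shore alone.
11. Ferryman goes to the far shore with the corn.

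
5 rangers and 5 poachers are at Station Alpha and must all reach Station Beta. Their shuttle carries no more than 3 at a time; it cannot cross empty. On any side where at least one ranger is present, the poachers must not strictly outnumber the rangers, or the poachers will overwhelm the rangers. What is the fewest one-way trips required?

11

Counting alone: each trip to Station Beta takes at most 3 across and each return brings at least 1 back, so after t trips out (and t−1 returns) at most 3t − (t−1) of the 10 are across; that first reaches 10 at t = 5, so at least 9 crossings are needed.
The safety rule pushes this higher. Following every safe sequence of crossings, the most of the 10 that can be at Station Beta as the shuttle arrives there on crossing 9 is 9 — never all 10.
So no plan with fewer than 11 crossings exists, and this one achieves 11:
1. 2 poachers → Station Beta.  (Station Alpha: 5R 3P; Station Beta: 0R 2P)
2. 1 poacher ← Station Alpha.  (Station Alpha: 5R 4P; Station Beta: 0R 1P)
3. 3 poachers → Station Beta.  (Station Alpha: 5R 1P; Station Beta: 0R 4P)
4. 1 poacher ← Station Alpha.  (Station Alpha: 5R 2P; Station Beta: 0R 3P)
5. 3 rangers → Station Beta.  (Station Alpha: 2R 2P; Station Beta: 3R 3P)
6. 1 ranger and 1 poacher ← Station Alpha.  (Station Alpha: 3R 3P; Station Beta: 2R 2P)
7. 3 rangers → Station Beta.  (Station Alpha: 0R 3P; Station Beta: 5R 2P)
8. 1 poacher ← Station Alpha.  (Station Alpha: 0R 4P; Station Beta: 5R 1P)
9. 2 poachers → Station Beta.  (Station Alpha: 0R 2P; Station Beta: 5R 3P)
10. 1 poacher ← Station Alpha.  (Station Alpha: 0R 3P; Station Beta: 5R 2P)
11. 3 poachers → Station Beta.  (Station Alpha: 0R 0P; Station Beta: 5R 5P)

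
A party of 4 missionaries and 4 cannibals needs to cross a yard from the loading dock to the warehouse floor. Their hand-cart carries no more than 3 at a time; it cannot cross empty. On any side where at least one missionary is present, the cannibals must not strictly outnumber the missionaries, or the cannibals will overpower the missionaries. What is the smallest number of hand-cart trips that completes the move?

Counting alone: each trip to the warehouse floor takes at most 3 across and each return brings at least 1 back, so after t trips out (and t−1 returns) at most 3t − (t−1) of the 8 are across; that first reaches 8 at t = 4, so at least 7 crossings are needed.
The safety rule pushes this higher. Following every safe sequence of crossings, the most of the 8 that can be at the warehouse floor as the hand-cart arrives there on crossing 7 is 7 — never all 8.
So no plan with fewer than 9 crossings exists, and this one achieves 9:
1. 2 cannibals → the warehouse floor.  (the loading dock: 4M 2C; the warehouse floor: 0M 2C)
2. 1 cannibal ← the loading dock.  (the loading dock: 4M 3C; the warehouse floor: 0M 1C)
3. 3 cannibals → the warehouse floor.  (the loading dock: 4M 0C; the warehouse floor: 0M 4C)
4. 1 cannibal ← the loading dock.  (the loading dock: 4M 1C; the warehouse floor: 0M 3C)
5. 3 missionaries → the warehouse floor.  (the loading dock: 1M 1C; the warehouse floor: 3M 3C)
6. 1 missionary and 1 cannibal ← the loading dock.  (the loading dock: 2M 2C; the warehouse floor: 2M 2C)
7. 2 missionaries → the warehouse floor.  (the loading dock: 0M 2C; the warehouse floor: 4M 2C)
8. 1 cannibal ← the loading dock.  (the loading dock: 0M 3C; the warehouse floor: 4M 1C)
9. 3 cannibals → the warehouse floor.  (the loading dock: 0M 0C; the warehouse floor: 4M 4C)

9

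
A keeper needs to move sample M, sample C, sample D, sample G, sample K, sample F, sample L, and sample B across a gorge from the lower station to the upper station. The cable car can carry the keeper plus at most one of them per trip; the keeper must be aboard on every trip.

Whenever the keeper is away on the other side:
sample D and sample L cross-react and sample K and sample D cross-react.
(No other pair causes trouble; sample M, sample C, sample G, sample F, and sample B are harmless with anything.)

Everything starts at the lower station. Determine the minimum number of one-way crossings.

Counting alone: the keeper can take at most 1 across per trip to the upper station, so moving all 8 needs at least 8 loaded trips out, with a return between consecutive ones — at least 15 crossings.
The safety rule pushes this higher. Following every safe sequence of crossings, the most of the 8 that can be at the upper station as the cable car arrives there on crossing 15 is 7 — never all 8.
So no plan with fewer than 17 crossings exists, and this one achieves 17:
1. Keeper goes to the upper station with sample D.
2. Keeper goes back to the lower station alone.
3. Keeper goes to the upper station with sample M.
4. Keeper goes back to the lower station alone.
5. Keeper goes to the upper station with sample C.
6. Keeper goes back to the lower station alone.
7. Keeper goes to the upper station with sample G.
8. Keeper goes back to the lower station alone.
9. Keeper goes to the upper station with sample K.
10. Keeper goes back to the lower station with sample D.
11. Keeper goes to the upper station with sample L.
12. Keeper goes back to the lower station alone.
13. Keeper goes to the upper station with sample F.
14. Keeper goes back to the lower station alone.
15. Keeper goes to the upper station with sample B.
16. Keeper goes back to the lower station alone.
17. Keeper goes to the upper station with sample D.

17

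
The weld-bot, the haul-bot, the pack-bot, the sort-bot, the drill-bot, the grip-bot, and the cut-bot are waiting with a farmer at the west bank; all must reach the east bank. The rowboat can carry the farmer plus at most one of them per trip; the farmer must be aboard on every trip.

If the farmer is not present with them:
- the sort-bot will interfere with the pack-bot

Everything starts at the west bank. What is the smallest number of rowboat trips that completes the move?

Counting alone: the farmer can take at most 1 across per trip to the east bank, so moving all 7 needs at least 7 loaded trips out, with a return between consecutive ones — at least 13 crossings.
The plan below uses exactly 13 crossings, so it is optimal:
1. Farmer goes to the east bank with the pack-bot.  [the west bank: the cut-bot, the drill-bot, the grip-bot, the haul-bot, the sort-bot, the weld-bot | the east bank: the pack-bot]
2. Farmer goes back to the west bank alone.  [the west bank: the cut-bot, the drill-bot, the grip-bot, the haul-bot, the sort-bot, the weld-bot | the east bank: the pack-bot]
3. Farmer goes to the east bank with the weld-bot.  [the west bank: the cut-bot, the drill-bot, the grip-bot, the haul-bot, the sort-bot | the east bank: the pack-bot, the weld-bot]
4. Farmer goes back to the west bank alone.  [the west bank: the cut-bot, the drill-bot, the grip-bot, the haul-bot, the sort-bot | the east bank: the pack-bot, the weld-bot]
5. Farmer goes to the east bank with the haul-bot.  [the west bank: the cut-bot, the drill-bot, the grip-bot, the sort-bot | the east bank: the haul-bot, the pack-bot, the weld-bot]
6. Farmer goes back to the west bank alone.  [the west bank: the cut-bot, the drill-bot, the grip-bot, the sort-bot | the east bank: the haul-bot, the pack-bot, the weld-bot]
7. Farmer goes to the east bank with the drill-bot.  [the west bank: the cut-bot, the grip-bot, the sort-bot | the east bank: the drill-bot, the haul-bot, the pack-bot, the weld-bot]
8. Farmer goes back to the west bank alone.  [the west bank: the cut-bot, the grip-bot, the sort-bot | the east bank: the drill-bot, the haul-bot, the pack-bot, the weld-bot]
9. Farmer goes to the east bank with the grip-bot.  [the west bank: the cut-bot, the sort-bot | the east bank: the drill-bot, the grip-bot, the haul-bot, the pack-bot, the weld-bot]
10. Farmer goes back to the west bank alone.  [the west bank: the cut-bot, the sort-bot | the east bank: the drill-bot, the grip-bot, the haul-bot, the pack-bot, the weld-bot]
11. Farmer goes to the east bank with the cut-bot.  [the west bank: the sort-bot | the east bank: the cut-bot, the drill-bot, the grip-bot, the haul-bot, the pack-bot, the weld-bot]
12. Farmer goes back to the west bank alone.  [the west bank: the sort-bot | the east bank: the cut-bot, the drill-bot, the grip-bot, the haul-bot, the pack-bot, the weld-bot]
13. Farmer goes to the east bank with the sort-bot.  [the west bank: — | the east bank: the cut-bot, the drill-bot, the grip-bot, the haul-bot, the pack-bot, the sort-bot, the weld-bot]

13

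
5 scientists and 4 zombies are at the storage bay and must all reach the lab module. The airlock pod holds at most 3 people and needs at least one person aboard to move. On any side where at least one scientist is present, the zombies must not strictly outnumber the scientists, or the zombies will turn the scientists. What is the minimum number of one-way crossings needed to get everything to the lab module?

7

Counting alone: each trip to the lab module takes at most 3 across and each return brings at least 1 back, so after t trips out (and t−1 returns) at most 3t − (t−1) of the 9 are across; that first reaches 9 at t = 4, so at least 7 crossings are needed.
The plan below uses exactly 7 crossings, so it is optimal:
1. 3 zombies → the lab module.  (the storage bay: 5S 1Z; the lab module: 0S 3Z)
2. 1 zombie ← the storage bay.  (the storage bay: 5S 2Z; the lab module: 0S 2Z)
3. 3 scientists → the lab module.  (the storage bay: 2S 2Z; the lab module: 3S 2Z)
4. 1 scientist ← the storage bay.  (the storage bay: 3S 2Z; the lab module: 2S 2Z)
5. 2 scientists and 1 zombie → the lab module.  (the storage bay: 1S 1Z; the lab module: 4S 3Z)
6. 1 scientist ← the storage bay.  (the storage bay: 2S 1Z; the lab module: 3S 3Z)
7. 2 scientists and 1 zombie → the lab module.  (the storage bay: 0S 0Z; the lab module: 5S 4Z)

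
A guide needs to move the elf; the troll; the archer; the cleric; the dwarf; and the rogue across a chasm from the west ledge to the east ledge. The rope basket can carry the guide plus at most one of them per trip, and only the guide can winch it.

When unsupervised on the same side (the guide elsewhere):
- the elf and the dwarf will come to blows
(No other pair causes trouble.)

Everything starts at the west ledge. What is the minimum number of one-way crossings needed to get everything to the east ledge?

11

Counting alone: the guide can take at most 1 across per trip to the east ledge, so moving all 6 needs at least 6 loaded trips out, with a return between consecutive ones — at least 11 crossings.
The plan below uses exactly 11 crossings, so it is optimal:
1. Guide goes to the east ledge with the elf.
2. Guide goes back to the west ledge alone.
3. Guide goes to the east ledge with the troll.
4. Guide goes back to the west ledge alone.
5. Guide goes to the east ledge with the archer.
6. Guide goes back to the west ledge alone.
7. Guide goes to the east ledge with the cleric.
8. Guide goes back to the west ledge alone.
9. Guide goes to the east ledge with the rogue.
10. Guide goes back to the west ledge alone.
11. Guide goes to the east ledge with the dwarf.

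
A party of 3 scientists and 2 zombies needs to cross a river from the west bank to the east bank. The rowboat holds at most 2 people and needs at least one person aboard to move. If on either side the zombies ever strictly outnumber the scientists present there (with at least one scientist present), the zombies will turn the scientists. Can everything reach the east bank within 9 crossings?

Yes — this plan uses 7 crossings (≤ 9):
1. 2 zombies → the east bank.  (the west bank: 3S 0Z; the east bank: 0S 2Z)
2. 1 zombie ← the west bank.  (the west bank: 3S 1Z; the east bank: 0S 1Z)
3. 2 scientists → the east bank.  (the west bank: 1S 1Z; the east bank: 2S 1Z)
4. 1 scientist ← the west bank.  (the west bank: 2S 1Z; the east bank: 1S 1Z)
5. 1 scientist and 1 zombie → the east bank.  (the west bank: 1S 0Z; the east bank: 2S 2Z)
6. 1 zombie ← the west bank.  (the west bank: 1S 1Z; the east bank: 2S 1Z)
7. 1 scientist and 1 zombie → the east bank.  (the west bank: 0S 0Z; the east bank: 3S 2Z)

Yes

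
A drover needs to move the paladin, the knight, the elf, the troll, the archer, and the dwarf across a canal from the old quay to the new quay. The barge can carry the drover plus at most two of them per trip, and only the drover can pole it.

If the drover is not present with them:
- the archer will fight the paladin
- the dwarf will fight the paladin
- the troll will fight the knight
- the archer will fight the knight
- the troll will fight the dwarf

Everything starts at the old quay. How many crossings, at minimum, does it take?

Whatever the first load, the items left behind include a forbidden pair without the drover. No opening move is safe, so no plan exists.

impossible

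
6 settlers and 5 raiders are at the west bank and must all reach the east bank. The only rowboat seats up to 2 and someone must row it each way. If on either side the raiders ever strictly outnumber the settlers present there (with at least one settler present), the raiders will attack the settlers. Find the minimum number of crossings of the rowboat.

Counting alone: each trip to the east bank takes at most 2 across and each return brings at least 1 back, so after t trips out (and t−1 returns) at most 2t − (t−1) of the 11 are across; that first reaches 11 at t = 10, so at least 19 crossings are needed.
The plan below uses exactly 19 crossings, so it is optimal:
1. 2 raiders → the east bank.  (the west bank: 6S 3R; the east bank: 0S 2R)
2. 1 raider ← the west bank.  (the west bank: 6S 4R; the east bank: 0S 1R)
3. 2 raiders → the east bank.  (the west bank: 6S 2R; the east bank: 0S 3R)
4. 1 raider ← the west bank.  (the west bank: 6S 3R; the east bank: 0S 2R)
5. 2 settlers → the east bank.  (the west bank: 4S 3R; the east bank: 2S 2R)
6. 1 raider ← the west bank.  (the west bank: 4S 4R; the east bank: 2S 1R)
7. 1 settler and 1 raider → the east bank.  (the west bank: 3S 3R; the east bank: 3S 2R)
8. 1 settler ← the west bank.  (the west bank: 4S 3R; the east bank: 2S 2R)
9. 1 settler and 1 raider → the east bank.  (the west bank: 3S 2R; the east bank: 3S 3R)
10. 1 raider ← the west bank.  (the west bank: 3S 3R; the east bank: 3S 2R)
11. 1 settler and 1 raider → the east bank.  (the west bank: 2S 2R; the east bank: 4S 3R)
12. 1 settler ← the west bank.  (the west bank: 3S 2R; the east bank: 3S 3R)
13. 1 settler and 1 raider → the east bank.  (the west bank: 2S 1R; the east bank: 4S 4R)
14. 1 raider ← the west bank.  (the west bank: 2S 2R; the east bank: 4S 3R)
15. 1 settler and 1 raider → the east bank.  (the west bank: 1S 1R; the east bank: 5S 4R)
16. 1 settler ← the west bank.  (the west bank: 2S 1R; the east bank: 4S 4R)
17. 1 settler and 1 raider → the east bank.  (the west bank: 1S 0R; the east bank: 5S 5R)
18. 1 raider ← the west bank.  (the west bank: 1S 1R; the east bank: 5S 4R)
19. 1 settler and 1 raider → the east bank.  (the west bank: 0S 0R; the east bank: 6S 5R)

19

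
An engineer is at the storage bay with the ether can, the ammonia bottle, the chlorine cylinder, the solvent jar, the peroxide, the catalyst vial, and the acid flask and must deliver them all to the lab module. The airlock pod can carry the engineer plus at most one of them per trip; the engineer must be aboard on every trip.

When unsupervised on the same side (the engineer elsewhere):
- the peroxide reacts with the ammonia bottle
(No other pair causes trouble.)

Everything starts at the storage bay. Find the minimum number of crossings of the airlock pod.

13

Counting alone: the engineer can take at most 1 across per trip to the lab module, so moving all 7 needs at least 7 loaded trips out, with a return between consecutive ones — at least 13 crossings.
The plan below uses exactly 13 crossings, so it is optimal:
1. Engineer goes to the lab module with the ammonia bottle.  [the storage bay: the acid flask, the catalyst vial, the chlorine cylinder, the ether can, the peroxide, the solvent jar | the lab module: the ammonia bottle]
2. Engineer goes back to the storage bay alone.  [the storage bay: the acid flask, the catalyst vial, the chlorine cylinder, the ether can, the peroxide, the solvent jar | the lab module: the ammonia bottle]
3. Engineer goes to the lab module with the ether can.  [the storage bay: the acid flask, the catalyst vial, the chlorine cylinder, the peroxide, the solvent jar | the lab module: the ammonia bottle, the ether can]
4. Engineer goes back to the storage bay alone.  [the storage bay: the acid flask, the catalyst vial, the chlorine cylinder, the peroxide, the solvent jar | the lab module: the ammonia bottle, the ether can]
5. Engineer goes to the lab module with the chlorine cylinder.  [the storage bay: the acid flask, the catalyst vial, the peroxide, the solvent jar | the lab module: the ammonia bottle, the chlorine cylinder, the ether can]
6. Engineer goes back to the storage bay alone.  [the storage bay: the acid flask, the catalyst vial, the peroxide, the solvent jar | the lab module: the ammonia bottle, the chlorine cylinder, the ether can]
7. Engineer goes to the lab module with the solvent jar.  [the storage bay: the acid flask, the catalyst vial, the peroxide | the lab module: the ammonia bottle, the chlorine cylinder, the ether can, the solvent jar]
8. Engineer goes back to the storage bay alone.  [the storage bay: the acid flask, the catalyst vial, the peroxide | the lab module: the ammonia bottle, the chlorine cylinder, the ether can, the solvent jar]
9. Engineer goes to the lab module with the catalyst vial.  [the storage bay: the acid flask, the peroxide | the lab module: the ammonia bottle, the catalyst vial, the chlorine cylinder, the ether can, the solvent jar]
10. Engineer goes back to the storage bay alone.  [the storage bay: the acid flask, the peroxide | the lab module: the ammonia bottle, the catalyst vial, the chlorine cylinder, the ether can, the solvent jar]
11. Engineer goes to the lab module with the acid flask.  [the storage bay: the peroxide | the lab module: the acid flask, the ammonia bottle, the catalyst vial, the chlorine cylinder, the ether can, the solvent jar]
12. Engineer goes back to the storage bay alone.  [the storage bay: the peroxide | the lab module: the acid flask, the ammonia bottle, the catalyst vial, the chlorine cylinder, the ether can, the solvent jar]
13. Engineer goes to the lab module with the peroxide.  [the storage bay: — | the lab module: the acid flask, the ammonia bottle, the catalyst vial, the chlorine cylinder, the ether can, the peroxide, the solvent jar]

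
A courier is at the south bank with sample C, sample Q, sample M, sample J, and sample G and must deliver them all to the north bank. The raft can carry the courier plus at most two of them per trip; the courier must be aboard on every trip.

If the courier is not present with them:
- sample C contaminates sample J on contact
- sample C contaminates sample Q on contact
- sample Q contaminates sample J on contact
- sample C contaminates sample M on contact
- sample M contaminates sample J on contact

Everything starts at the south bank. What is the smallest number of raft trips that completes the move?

7

Counting alone: the courier can take at most 2 across per trip to the north bank, so moving all 5 needs at least 3 loaded trips out, with a return between consecutive ones — at least 5 crossings.
The safety rule pushes this higher. Following every safe sequence of crossings, the most of the 5 that can be at the north bank as the raft arrives there on crossing 5 is 4 — never all 5.
So no plan with fewer than 7 crossings exists, and this one achieves 7:
1. Courier goes to the north bank with sample C and sample J.
2. Courier goes back to the south bank with sample C.
3. Courier goes to the north bank with sample C and sample G.
4. Courier goes back to the south bank with sample C.
5. Courier goes to the north bank with sample M and sample Q.
6. Courier goes back to the south bank with sample J.
7. Courier goes to the north bank with sample C and sample J.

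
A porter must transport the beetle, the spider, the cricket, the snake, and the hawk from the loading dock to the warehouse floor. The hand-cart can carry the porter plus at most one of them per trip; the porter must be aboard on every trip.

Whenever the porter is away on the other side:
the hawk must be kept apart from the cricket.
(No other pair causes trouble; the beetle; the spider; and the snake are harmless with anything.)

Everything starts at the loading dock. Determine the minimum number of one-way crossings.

9

Counting alone: the porter can take at most 1 across per trip to the warehouse floor, so moving all 5 needs at least 5 loaded trips out, with a return between consecutive ones — at least 9 crossings.
The plan below uses exactly 9 crossings, so it is optimal:
1. Porter goes to the warehouse floor with the cricket.
2. Porter goes back to the loading dock alone.
3. Porter goes to the warehouse floor with the beetle.
4. Porter goes back to the loading dock alone.
5. Porter goes to the warehouse floor with the spider.
6. Porter goes back to the loading dock alone.
7. Porter goes to the warehouse floor with the snake.
8. Porter goes back to the loading dock alone.
9. Porter goes to the warehouse floor with the hawk.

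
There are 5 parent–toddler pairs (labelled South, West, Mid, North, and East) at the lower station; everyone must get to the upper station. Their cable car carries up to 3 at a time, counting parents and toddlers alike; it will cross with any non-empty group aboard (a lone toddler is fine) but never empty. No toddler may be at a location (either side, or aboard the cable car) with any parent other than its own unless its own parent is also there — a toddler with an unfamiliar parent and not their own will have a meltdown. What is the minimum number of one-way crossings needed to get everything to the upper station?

Counting alone: each trip to the upper station takes at most 3 across and each return brings at least 1 back, so after t trips out (and t−1 returns) at most 3t − (t−1) of the 10 are across; that first reaches 10 at t = 5, so at least 9 crossings are needed.
The safety rule pushes this higher. Following every safe sequence of crossings, the most of the 10 that can be at the upper station as the cable car arrives there on crossing 9 is 9 — never all 10.
So no plan with fewer than 11 crossings exists, and this one achieves 11:
1. parent South and toddler South cross → the upper station.
2. parent South crosses ← the lower station.
3. toddler Mid, toddler North, and toddler West cross → the upper station.
4. toddler South crosses ← the lower station.
5. parent Mid, parent North, and parent West cross → the upper station.
6. parent West and toddler West cross ← the lower station.
7. parent East, parent South, and parent West cross → the upper station.
8. toddler Mid crosses ← the lower station.
9. toddler South and toddler West cross → the upper station.
10. toddler South crosses ← the lower station.
11. toddler East, toddler Mid, and toddler South cross → the upper station.

11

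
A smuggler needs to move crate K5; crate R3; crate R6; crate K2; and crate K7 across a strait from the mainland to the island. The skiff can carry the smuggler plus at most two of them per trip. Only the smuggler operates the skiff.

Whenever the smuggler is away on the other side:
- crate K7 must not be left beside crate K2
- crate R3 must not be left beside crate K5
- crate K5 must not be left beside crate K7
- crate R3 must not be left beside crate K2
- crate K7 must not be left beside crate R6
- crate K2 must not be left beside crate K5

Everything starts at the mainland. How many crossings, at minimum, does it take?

impossible

Whatever the first load, the items left behind include a forbidden pair without the smuggler. No opening move is safe, so no plan exists.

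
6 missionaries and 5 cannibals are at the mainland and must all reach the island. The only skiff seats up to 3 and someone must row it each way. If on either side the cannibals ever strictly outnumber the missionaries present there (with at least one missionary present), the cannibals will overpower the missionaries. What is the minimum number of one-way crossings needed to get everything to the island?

9

Counting alone: each trip to the island takes at most 3 across and each return brings at least 1 back, so after t trips out (and t−1 returns) at most 3t − (t−1) of the 11 are across; that first reaches 11 at t = 5, so at least 9 crossings are needed.
The plan below uses exactly 9 crossings, so it is optimal:
1. 3 cannibals → the island.  (the mainland: 6M 2C; the island: 0M 3C)
2. 1 cannibal ← the mainland.  (the mainland: 6M 3C; the island: 0M 2C)
3. 3 missionaries → the island.  (the mainland: 3M 3C; the island: 3M 2C)
4. 1 missionary ← the mainland.  (the mainland: 4M 3C; the island: 2M 2C)
5. 2 missionaries and 1 cannibal → the island.  (the mainland: 2M 2C; the island: 4M 3C)
6. 1 missionary ← the mainland.  (the mainland: 3M 2C; the island: 3M 3C)
7. 2 missionaries and 1 cannibal → the island.  (the mainland: 1M 1C; the island: 5M 4C)
8. 1 missionary ← the mainland.  (the mainland: 2M 1C; the island: 4M 4C)
9. 2 missionaries and 1 cannibal → the island.  (the mainland: 0M 0C; the island: 6M 5C)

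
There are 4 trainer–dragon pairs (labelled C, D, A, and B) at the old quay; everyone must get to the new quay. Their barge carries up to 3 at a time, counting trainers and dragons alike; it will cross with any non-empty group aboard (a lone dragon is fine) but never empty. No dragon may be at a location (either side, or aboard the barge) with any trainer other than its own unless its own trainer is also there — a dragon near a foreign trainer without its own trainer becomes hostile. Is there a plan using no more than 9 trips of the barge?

Yes

Yes — this plan uses 9 crossings (≤ 9):
1. dragon C and trainer C cross → the new quay.
2. trainer C crosses ← the old quay.
3. dragon D, trainer C, and trainer D cross → the new quay.
4. dragon C and trainer C cross ← the old quay.
5. trainer A, trainer B, and trainer C cross → the new quay.
6. dragon D crosses ← the old quay.
7. dragon C and dragon D cross → the new quay.
8. dragon C crosses ← the old quay.
9. dragon A, dragon B, and dragon C cross → the new quay.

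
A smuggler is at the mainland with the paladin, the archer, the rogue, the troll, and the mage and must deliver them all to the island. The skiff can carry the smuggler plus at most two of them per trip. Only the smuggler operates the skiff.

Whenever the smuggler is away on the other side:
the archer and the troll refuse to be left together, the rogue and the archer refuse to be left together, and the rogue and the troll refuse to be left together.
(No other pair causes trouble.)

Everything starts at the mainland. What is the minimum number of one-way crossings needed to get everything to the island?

Counting alone: the smuggler can take at most 2 across per trip to the island, so moving all 5 needs at least 3 loaded trips out, with a return between consecutive ones — at least 5 crossings.
The safety rule pushes this higher. Following every safe sequence of crossings, the most of the 5 that can be at the island as the skiff arrives there on crossing 5 is 4 — never all 5.
So no plan with fewer than 7 crossings exists, and this one achieves 7:
1. Smuggler goes to the island with the archer and the rogue.  [the mainland: the mage, the paladin, the troll | the island: the archer, the rogue]
2. Smuggler goes back to the mainland with the archer.  [the mainland: the archer, the mage, the paladin, the troll | the island: the rogue]
3. Smuggler goes to the island with the archer and the paladin.  [the mainland: the mage, the troll | the island: the archer, the paladin, the rogue]
4. Smuggler goes back to the mainland with the archer.  [the mainland: the archer, the mage, the troll | the island: the paladin, the rogue]
5. Smuggler goes to the island with the archer and the mage.  [the mainland: the troll | the island: the archer, the mage, the paladin, the rogue]
6. Smuggler goes back to the mainland with the archer.  [the mainland: the archer, the troll | the island: the mage, the paladin, the rogue]
7. Smuggler goes to the island with the archer and the troll.  [the mainland: — | the island: the archer, the mage, the paladin, the rogue, the troll]

7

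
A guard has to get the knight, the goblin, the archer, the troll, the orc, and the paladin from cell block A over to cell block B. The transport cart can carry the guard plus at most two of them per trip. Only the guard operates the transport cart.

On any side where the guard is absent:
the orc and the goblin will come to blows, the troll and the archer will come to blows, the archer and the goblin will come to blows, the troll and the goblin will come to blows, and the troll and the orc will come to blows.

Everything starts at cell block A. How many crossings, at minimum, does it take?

9

Counting alone: the guard can take at most 2 across per trip to cell block B, so moving all 6 needs at least 3 loaded trips out, with a return between consecutive ones — at least 5 crossings.
The safety rule pushes this higher. Following every safe sequence of crossings, the most of the 6 that can be at cell block B as the transport cart arrives there on crossings 5, 7 is 4, 5 respectively — never all 6.
So no plan with fewer than 9 crossings exists, and this one achieves 9:
1. Guard goes to cell block B with the goblin and the troll.
2. Guard goes back to cell block A with the goblin.
3. Guard goes to cell block B with the goblin and the knight.
4. Guard goes back to cell block A with the goblin.
5. Guard goes to cell block B with the goblin and the paladin.
6. Guard goes back to cell block A with the goblin.
7. Guard goes to cell block B with the archer and the orc.
8. Guard goes back to cell block A with the troll.
9. Guard goes to cell block B with the goblin and the troll.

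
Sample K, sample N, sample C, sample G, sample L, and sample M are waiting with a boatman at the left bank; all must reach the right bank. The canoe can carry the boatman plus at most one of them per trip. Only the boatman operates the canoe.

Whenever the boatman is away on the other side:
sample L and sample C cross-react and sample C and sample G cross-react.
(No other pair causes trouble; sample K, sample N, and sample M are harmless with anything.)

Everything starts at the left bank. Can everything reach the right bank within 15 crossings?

Yes

Yes — this plan uses 13 crossings (≤ 15):
1. Boatman goes to the right bank with sample C.  [the left bank: sample G, sample K, sample L, sample M, sample N | the right bank: sample C]
2. Boatman goes back to the left bank alone.  [the left bank: sample G, sample K, sample L, sample M, sample N | the right bank: sample C]
3. Boatman goes to the right bank with sample K.  [the left bank: sample G, sample L, sample M, sample N | the right bank: sample C, sample K]
4. Boatman goes back to the left bank alone.  [the left bank: sample G, sample L, sample M, sample N | the right bank: sample C, sample K]
5. Boatman goes to the right bank with sample N.  [the left bank: sample G, sample L, sample M | the right bank: sample C, sample K, sample N]
6. Boatman goes back to the left bank alone.  [the left bank: sample G, sample L, sample M | the right bank: sample C, sample K, sample N]
7. Boatman goes to the right bank with sample G.  [the left bank: sample L, sample M | the right bank: sample C, sample G, sample K, sample N]
8. Boatman goes back to the left bank with sample C.  [the left bank: sample C, sample L, sample M | the right bank: sample G, sample K, sample N]
9. Boatman goes to the right bank with sample L.  [the left bank: sample C, sample M | the right bank: sample G, sample K, sample L, sample N]
10. Boatman goes back to the left bank alone.  [the left bank: sample C, sample M | the right bank: sample G, sample K, sample L, sample N]
11. Boatman goes to the right bank with sample M.  [the left bank: sample C | the right bank: sample G, sample K, sample L, sample M, sample N]
12. Boatman goes back to the left bank alone.  [the left bank: sample C | the right bank: sample G, sample K, sample L, sample M, sample N]
13. Boatman goes to the right bank with sample C.  [the left bank: — | the right bank: sample C, sample G, sample K, sample L, sample M, sample N]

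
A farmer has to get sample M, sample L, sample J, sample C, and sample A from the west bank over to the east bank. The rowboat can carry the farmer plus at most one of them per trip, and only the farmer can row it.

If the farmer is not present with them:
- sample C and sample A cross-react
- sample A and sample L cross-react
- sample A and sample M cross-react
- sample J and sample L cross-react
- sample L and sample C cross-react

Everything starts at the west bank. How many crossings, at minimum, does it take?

impossible

Whatever the first load, the items left behind include a forbidden pair without the farmer. No opening move is safe, so no plan exists.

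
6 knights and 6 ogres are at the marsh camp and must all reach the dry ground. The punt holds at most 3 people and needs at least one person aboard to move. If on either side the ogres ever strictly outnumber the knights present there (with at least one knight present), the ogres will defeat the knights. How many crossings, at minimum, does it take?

impossible

Following every safe sequence of crossings from the start, the most of the 12 that can be at the dry ground as the punt arrives there on crossings 1, 3, 5 is 3, 5, 6 respectively; the best ever achieved is 6 of 12.
From crossing 7 on, no configuration arises that was not already reachable earlier: only 17 distinct safe configurations (who is on which side, and where the punt is) can ever be reached, none of them has everyone across, and every continuation just revisits them. They are: 0 knights + 0 ogres across (punt back at the start); 0 knights + 1 ogre across (punt there); 0 knights + 1 ogre across (punt back at the start); 0 knights + 2 ogres across (punt there); 0 knights + 2 ogres across (punt back at the start); 0 knights + 3 ogres across (punt there); 0 knights + 3 ogres across (punt back at the start); 0 knights + 4 ogres across (punt there); 0 knights + 4 ogres across (punt back at the start); 0 knights + 5 ogres across (punt there); 0 knights + 5 ogres across (punt back at the start); 0 knights + 6 ogres across (punt there); 1 knight + 1 ogre across (punt there); 1 knight + 1 ogre across (punt back at the start); 2 knights + 2 ogres across (punt there); 2 knights + 2 ogres across (punt back at the start); 3 knights + 3 ogres across (punt there). So no valid plan exists.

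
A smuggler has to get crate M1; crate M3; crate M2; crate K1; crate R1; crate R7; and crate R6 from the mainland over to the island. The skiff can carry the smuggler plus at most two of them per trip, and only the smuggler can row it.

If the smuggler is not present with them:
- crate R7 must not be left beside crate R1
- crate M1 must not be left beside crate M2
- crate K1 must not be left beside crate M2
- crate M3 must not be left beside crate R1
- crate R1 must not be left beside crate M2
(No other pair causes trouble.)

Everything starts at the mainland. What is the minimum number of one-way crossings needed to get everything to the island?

Counting alone: the smuggler can take at most 2 across per trip to the island, so moving all 7 needs at least 4 loaded trips out, with a return between consecutive ones — at least 7 crossings.
The safety rule pushes this higher. Following every safe sequence of crossings, the most of the 7 that can be at the island as the skiff arrives there on crossing 7 is 6 — never all 7.
So no plan with fewer than 9 crossings exists, and this one achieves 9:
1. Smuggler goes to the island with crate M2 and crate R1.
2. Smuggler goes back to the mainland with crate M2.
3. Smuggler goes to the island with crate M1 and crate M2.
4. Smuggler goes back to the mainland with crate M2.
5. Smuggler goes to the island with crate K1 and crate R6.
6. Smuggler goes back to the mainland alone.
7. Smuggler goes to the island with crate M3 and crate R7.
8. Smuggler goes back to the mainland with crate R1.
9. Smuggler goes to the island with crate M2 and crate R1.

9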